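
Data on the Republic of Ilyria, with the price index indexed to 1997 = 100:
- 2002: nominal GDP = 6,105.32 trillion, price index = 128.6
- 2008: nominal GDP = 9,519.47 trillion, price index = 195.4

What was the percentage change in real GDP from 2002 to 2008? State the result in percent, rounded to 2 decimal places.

Real GDP 2002 = 6105.32 / 1.286 = 4747.53.
Real GDP 2008 = 9519.47 / 1.954 = 4871.79.
Real growth = 4871.79 / 4747.53 − 1 = 0.0262.

2.62%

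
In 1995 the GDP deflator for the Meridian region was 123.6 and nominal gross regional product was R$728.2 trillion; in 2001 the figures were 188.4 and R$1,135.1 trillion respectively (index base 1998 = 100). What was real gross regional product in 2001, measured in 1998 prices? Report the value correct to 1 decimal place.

R$602.5 trillion

Real gross regional product = Nominal / (GDP deflator/100) = 1135.1 / 1.884 = 602.49.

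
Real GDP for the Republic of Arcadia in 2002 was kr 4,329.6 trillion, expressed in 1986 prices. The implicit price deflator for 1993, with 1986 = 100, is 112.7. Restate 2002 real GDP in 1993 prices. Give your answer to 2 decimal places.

kr 4,879.46 trillion

Real GDP in 1993 prices = Real GDP in 1986 prices × (P_1993/P_1986) = 4329.6 × 1.127 = 4879.46.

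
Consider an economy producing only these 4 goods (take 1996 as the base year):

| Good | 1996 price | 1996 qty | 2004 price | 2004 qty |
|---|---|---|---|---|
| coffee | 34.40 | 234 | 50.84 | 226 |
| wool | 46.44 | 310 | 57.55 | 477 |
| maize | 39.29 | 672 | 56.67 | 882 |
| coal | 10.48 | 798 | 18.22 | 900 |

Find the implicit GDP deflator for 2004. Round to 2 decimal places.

142.30

Nominal GDP 2004 = 50.84·226 + 57.55·477 + 56.67·882 + 18.22·900 = 105322.13.
Real GDP 2004 (at 1996 prices) = 34.40·226 + 46.44·477 + 39.29·882 + 10.48·900 = 74012.06.
Deflator = Nominal/Real × 100 = 105322.13/74012.06 × 100 = 142.304.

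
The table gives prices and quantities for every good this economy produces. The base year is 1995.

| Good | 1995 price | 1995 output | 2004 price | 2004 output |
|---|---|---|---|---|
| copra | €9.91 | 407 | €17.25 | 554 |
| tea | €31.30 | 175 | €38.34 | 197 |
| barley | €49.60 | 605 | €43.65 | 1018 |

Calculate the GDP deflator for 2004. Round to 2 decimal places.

99.03

Nominal GDP 2004 = 17.25·554 + 38.34·197 + 43.65·1018 = 61545.18.
Real GDP 2004 (at 1995 prices) = 9.91·554 + 31.30·197 + 49.60·1018 = 62149.04.
Deflator = Nominal/Real × 100 = 61545.18/62149.04 × 100 = 99.028.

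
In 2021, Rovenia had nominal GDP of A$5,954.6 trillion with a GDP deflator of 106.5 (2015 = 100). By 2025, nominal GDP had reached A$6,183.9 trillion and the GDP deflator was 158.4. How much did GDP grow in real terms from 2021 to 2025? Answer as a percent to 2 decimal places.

Deflate each year: 2021 → 5954.6/1.065 = 5591.17; 2025 → 6183.9/1.584 = 3903.98.
So real GDP changed by 3903.98/5591.17 − 1 = -0.3018, i.e. -30.18%.

-30.18%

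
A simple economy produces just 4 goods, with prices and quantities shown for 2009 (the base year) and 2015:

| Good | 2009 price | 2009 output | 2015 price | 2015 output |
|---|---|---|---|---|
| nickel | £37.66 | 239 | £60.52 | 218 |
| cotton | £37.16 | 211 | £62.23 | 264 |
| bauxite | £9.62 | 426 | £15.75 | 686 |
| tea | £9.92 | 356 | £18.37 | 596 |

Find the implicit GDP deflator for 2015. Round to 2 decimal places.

Nominal GDP 2015 = 60.52·218 + 62.23·264 + 15.75·686 + 18.37·596 = 51375.10.
Real GDP 2015 (at 2009 prices) = 37.66·218 + 37.16·264 + 9.62·686 + 9.92·596 = 30531.76.
Deflator = Nominal/Real × 100 = 51375.10/30531.76 × 100 = 168.268.

168.27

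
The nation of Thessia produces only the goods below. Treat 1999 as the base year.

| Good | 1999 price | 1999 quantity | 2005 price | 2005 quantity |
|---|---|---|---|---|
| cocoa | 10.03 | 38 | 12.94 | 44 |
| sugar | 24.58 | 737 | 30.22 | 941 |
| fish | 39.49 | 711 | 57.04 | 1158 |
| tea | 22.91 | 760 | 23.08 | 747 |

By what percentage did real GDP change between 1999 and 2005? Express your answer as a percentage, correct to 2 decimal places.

35.05%

Real GDP 1999 = Nominal GDP 1999 = 10.03·38 + 24.58·737 + 39.49·711 + 22.91·760 = 63985.59.
Real GDP 2005 (at 1999 prices) = 10.03·44 + 24.58·941 + 39.49·1158 + 22.91·747 = 86414.29.
Real growth = 86414.29/63985.59 − 1 = 0.3505.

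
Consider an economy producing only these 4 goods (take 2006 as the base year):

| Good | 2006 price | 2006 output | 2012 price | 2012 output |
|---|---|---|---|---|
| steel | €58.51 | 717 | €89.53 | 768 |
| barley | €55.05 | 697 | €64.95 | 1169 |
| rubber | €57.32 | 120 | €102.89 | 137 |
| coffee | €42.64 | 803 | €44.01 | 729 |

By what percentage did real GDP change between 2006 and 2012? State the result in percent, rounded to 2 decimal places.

Real GDP 2006 = Nominal GDP 2006 = 58.51·717 + 55.05·697 + 57.32·120 + 42.64·803 = 121439.84.
Real GDP 2012 (at 2006 prices) = 58.51·768 + 55.05·1169 + 57.32·137 + 42.64·729 = 148226.53.
Real growth = 148226.53/121439.84 − 1 = 0.2206.

22.06%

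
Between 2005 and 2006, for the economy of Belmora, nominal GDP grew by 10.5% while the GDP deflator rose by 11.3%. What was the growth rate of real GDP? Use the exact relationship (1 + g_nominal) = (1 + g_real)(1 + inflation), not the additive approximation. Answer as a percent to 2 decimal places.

-0.72%

(1 + g_nom) = (1 + g_real)(1 + π), so g_real = 1.1050 / 1.1130 − 1 = -0.00719.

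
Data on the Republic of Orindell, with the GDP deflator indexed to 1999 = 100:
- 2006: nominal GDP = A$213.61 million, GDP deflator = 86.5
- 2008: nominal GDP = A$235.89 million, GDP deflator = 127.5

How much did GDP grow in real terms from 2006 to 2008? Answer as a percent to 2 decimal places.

-25.08%

Deflate each year: 2006 → 213.61/0.865 = 246.95; 2008 → 235.89/1.275 = 185.01.
So real GDP changed by 185.01/246.95 − 1 = -0.2508, i.e. -25.08%.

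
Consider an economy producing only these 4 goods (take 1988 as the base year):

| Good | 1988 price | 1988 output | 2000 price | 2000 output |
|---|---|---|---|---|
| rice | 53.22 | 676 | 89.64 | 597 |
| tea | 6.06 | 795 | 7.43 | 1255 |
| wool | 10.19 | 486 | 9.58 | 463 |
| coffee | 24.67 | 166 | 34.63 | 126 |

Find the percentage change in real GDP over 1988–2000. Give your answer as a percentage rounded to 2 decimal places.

Real GDP 1988 = Nominal GDP 1988 = 53.22·676 + 6.06·795 + 10.19·486 + 24.67·166 = 49841.98.
Real GDP 2000 (at 1988 prices) = 53.22·597 + 6.06·1255 + 10.19·463 + 24.67·126 = 47204.03.
Real growth = 47204.03/49841.98 − 1 = -0.0529.

-5.29%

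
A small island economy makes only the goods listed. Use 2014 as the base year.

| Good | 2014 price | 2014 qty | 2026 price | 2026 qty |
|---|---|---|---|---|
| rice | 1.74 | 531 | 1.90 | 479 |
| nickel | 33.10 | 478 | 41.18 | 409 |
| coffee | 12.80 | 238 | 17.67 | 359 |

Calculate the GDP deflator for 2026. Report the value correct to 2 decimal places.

127.05

Nominal GDP 2026 = 1.90·479 + 41.18·409 + 17.67·359 = 24096.25.
Real GDP 2026 (at 2014 prices) = 1.74·479 + 33.10·409 + 12.80·359 = 18966.56.
Deflator = Nominal/Real × 100 = 24096.25/18966.56 × 100 = 127.046.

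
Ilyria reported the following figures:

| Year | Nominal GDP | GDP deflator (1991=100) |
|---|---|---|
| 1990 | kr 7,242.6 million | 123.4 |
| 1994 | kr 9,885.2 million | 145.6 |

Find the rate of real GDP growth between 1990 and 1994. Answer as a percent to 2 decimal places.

15.68%

Real GDP 1990 = 7242.6 / 1.234 = 5869.21.
Real GDP 1994 = 9885.2 / 1.456 = 6789.29.
Real growth = 6789.29 / 5869.21 − 1 = 0.1568.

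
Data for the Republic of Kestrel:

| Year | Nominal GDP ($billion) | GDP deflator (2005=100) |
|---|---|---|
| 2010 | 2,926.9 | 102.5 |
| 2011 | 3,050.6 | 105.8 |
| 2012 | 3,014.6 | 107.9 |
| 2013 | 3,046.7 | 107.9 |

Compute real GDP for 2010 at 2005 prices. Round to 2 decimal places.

$2,855.51 billion

Real GDP 2010 = 2926.9 / 1.025 = 2855.51.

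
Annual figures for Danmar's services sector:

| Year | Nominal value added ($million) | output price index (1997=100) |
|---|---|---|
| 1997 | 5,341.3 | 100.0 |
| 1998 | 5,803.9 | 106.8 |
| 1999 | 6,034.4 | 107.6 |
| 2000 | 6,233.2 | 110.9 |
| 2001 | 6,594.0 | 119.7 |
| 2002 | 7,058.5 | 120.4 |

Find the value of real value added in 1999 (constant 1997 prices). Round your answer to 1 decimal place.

Real value added 1999 = 6034.4 / 1.076 = 5608.18.

$5,608.2 million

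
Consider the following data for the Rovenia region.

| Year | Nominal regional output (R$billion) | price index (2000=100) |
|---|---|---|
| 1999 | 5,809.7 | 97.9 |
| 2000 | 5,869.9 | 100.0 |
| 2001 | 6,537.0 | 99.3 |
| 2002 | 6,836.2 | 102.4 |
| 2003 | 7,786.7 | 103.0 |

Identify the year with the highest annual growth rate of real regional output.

2003

2000: real = 5869.9/1.000 = 5869.90; growth vs 1999 (5934.32) = -1.09%.
2001: real = 6537.0/0.993 = 6583.08; growth vs 2000 (5869.90) = 12.15%.
2002: real = 6836.2/1.024 = 6675.98; growth vs 2001 (6583.08) = 1.41%.
2003: real = 7786.7/1.030 = 7559.90; growth vs 2002 (6675.98) = 13.24%.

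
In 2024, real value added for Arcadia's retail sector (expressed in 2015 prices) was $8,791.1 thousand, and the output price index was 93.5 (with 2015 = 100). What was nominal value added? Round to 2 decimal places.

$8,219.68 thousand

Nominal value added = Real × (output price index/100) = 8791.1 × 0.935 = 8219.68.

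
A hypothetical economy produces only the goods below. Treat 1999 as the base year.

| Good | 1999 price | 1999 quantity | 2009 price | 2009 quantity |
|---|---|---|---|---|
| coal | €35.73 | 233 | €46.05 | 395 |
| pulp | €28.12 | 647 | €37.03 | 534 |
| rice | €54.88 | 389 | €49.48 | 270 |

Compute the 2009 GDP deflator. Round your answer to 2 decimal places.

116.78

Nominal GDP 2009 = 46.05·395 + 37.03·534 + 49.48·270 = 51323.37.
Real GDP 2009 (at 1999 prices) = 35.73·395 + 28.12·534 + 54.88·270 = 43947.03.
Deflator = Nominal/Real × 100 = 51323.37/43947.03 × 100 = 116.785.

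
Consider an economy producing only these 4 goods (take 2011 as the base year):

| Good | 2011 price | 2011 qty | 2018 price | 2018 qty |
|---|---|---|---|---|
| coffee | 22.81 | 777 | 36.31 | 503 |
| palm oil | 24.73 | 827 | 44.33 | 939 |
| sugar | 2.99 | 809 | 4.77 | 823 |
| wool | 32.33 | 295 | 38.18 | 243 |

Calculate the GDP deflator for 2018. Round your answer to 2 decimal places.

Nominal GDP 2018 = 36.31·503 + 44.33·939 + 4.77·823 + 38.18·243 = 73093.25.
Real GDP 2018 (at 2011 prices) = 22.81·503 + 24.73·939 + 2.99·823 + 32.33·243 = 45011.86.
Deflator = Nominal/Real × 100 = 73093.25/45011.86 × 100 = 162.387.

162.39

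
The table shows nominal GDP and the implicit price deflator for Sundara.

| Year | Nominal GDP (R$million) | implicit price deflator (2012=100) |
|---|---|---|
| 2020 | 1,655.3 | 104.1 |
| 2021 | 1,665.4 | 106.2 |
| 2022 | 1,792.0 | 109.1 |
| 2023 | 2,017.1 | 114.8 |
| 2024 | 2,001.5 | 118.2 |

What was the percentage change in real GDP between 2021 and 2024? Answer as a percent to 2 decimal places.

7.98%

Real GDP 2021 = 1665.4/1.062 = 1568.17.
Real GDP 2024 = 2001.5/1.182 = 1693.32.
Change = 1693.32/1568.17 − 1 = 0.0798.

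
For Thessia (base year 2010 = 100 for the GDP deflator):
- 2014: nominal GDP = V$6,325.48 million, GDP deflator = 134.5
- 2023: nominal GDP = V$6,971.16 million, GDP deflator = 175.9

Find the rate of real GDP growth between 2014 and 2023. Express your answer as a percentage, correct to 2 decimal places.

-15.73%

Deflate each year: 2014 → 6325.48/1.345 = 4702.96; 2023 → 6971.16/1.759 = 3963.14.
So real GDP changed by 3963.14/4702.96 − 1 = -0.1573, i.e. -15.73%.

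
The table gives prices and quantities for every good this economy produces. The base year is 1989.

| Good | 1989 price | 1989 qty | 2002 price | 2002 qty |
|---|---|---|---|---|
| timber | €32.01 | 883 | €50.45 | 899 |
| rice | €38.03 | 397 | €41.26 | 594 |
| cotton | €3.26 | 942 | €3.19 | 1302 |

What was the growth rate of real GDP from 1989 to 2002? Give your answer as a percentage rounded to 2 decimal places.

Real GDP 1989 = Nominal GDP 1989 = 32.01·883 + 38.03·397 + 3.26·942 = 46433.66.
Real GDP 2002 (at 1989 prices) = 32.01·899 + 38.03·594 + 3.26·1302 = 55611.33.
Real growth = 55611.33/46433.66 − 1 = 0.1977.

19.77%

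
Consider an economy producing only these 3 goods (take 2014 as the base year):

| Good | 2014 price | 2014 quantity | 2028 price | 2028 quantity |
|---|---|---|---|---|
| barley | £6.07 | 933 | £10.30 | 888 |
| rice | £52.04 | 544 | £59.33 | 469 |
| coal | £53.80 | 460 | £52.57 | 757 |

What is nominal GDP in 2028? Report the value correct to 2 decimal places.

£76767.66

Nominal GDP 2028 = Σ (p_2028 × q_2028) = 10.30·888 + 59.33·469 + 52.57·757 = 76767.66.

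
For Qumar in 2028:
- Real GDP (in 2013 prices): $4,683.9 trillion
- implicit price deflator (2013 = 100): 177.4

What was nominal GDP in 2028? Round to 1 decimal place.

Nominal GDP = Real × (implicit price deflator/100) = 4683.9 × 1.774 = 8309.24.

$8,309.2 trillion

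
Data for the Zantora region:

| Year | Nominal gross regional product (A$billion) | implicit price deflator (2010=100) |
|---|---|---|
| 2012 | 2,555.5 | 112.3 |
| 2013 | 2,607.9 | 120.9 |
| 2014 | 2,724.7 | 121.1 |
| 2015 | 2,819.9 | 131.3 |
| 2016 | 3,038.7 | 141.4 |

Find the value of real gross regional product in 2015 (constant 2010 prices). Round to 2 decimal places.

Real gross regional product 2015 = 2819.9 / 1.313 = 2147.68.

A$2,147.68 billion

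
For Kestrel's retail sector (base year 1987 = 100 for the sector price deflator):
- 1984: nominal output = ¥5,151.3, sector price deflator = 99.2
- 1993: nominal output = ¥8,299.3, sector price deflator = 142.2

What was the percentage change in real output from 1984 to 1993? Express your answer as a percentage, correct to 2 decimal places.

Deflate each year: 1984 → 5151.3/0.992 = 5192.84; 1993 → 8299.3/1.422 = 5836.36.
So real output changed by 5836.36/5192.84 − 1 = 0.1239, i.e. 12.39%.

12.39%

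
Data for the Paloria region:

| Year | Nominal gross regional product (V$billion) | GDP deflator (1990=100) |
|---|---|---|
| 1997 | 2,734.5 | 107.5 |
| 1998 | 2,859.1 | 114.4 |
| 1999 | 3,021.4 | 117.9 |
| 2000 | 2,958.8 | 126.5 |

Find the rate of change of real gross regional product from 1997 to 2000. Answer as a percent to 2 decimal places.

Real gross regional product 1997 = 2734.5/1.075 = 2543.72.
Real gross regional product 2000 = 2958.8/1.265 = 2338.97.
Change = 2338.97/2543.72 − 1 = -0.0805.

-8.05%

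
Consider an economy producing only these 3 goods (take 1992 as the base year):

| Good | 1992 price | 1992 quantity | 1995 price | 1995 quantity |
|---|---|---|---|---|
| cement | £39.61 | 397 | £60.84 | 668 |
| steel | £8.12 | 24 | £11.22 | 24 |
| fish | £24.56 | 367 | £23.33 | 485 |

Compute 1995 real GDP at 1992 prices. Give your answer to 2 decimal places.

Real GDP 1995 = Σ (p_1992 × q_1995) = 39.61·668 + 8.12·24 + 24.56·485 = 38565.96.

£38565.96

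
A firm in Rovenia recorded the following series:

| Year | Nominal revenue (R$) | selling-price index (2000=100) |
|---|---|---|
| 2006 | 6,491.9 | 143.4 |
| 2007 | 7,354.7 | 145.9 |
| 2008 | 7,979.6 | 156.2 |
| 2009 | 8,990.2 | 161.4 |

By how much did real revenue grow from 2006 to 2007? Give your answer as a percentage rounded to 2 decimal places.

11.35%

Real revenue 2006 = 6491.9/1.434 = 4527.13.
Real revenue 2007 = 7354.7/1.459 = 5040.92.
Change = 5040.92/4527.13 − 1 = 0.1135.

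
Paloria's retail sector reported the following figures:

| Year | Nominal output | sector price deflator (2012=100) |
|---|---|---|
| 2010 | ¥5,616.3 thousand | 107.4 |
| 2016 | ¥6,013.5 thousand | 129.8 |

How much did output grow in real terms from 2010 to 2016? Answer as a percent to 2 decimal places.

Deflate each year: 2010 → 5616.3/1.074 = 5229.33; 2016 → 6013.5/1.298 = 4632.90.
So real output changed by 4632.90/5229.33 − 1 = -0.1141, i.e. -11.41%.

-11.41%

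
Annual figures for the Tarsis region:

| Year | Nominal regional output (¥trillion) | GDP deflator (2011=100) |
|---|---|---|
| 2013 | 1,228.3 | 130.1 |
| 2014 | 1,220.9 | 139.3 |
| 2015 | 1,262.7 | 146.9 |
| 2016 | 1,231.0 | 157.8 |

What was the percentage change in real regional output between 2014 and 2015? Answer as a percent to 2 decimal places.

-1.93%

Real regional output 2014 = 1220.9/1.393 = 876.45.
Real regional output 2015 = 1262.7/1.469 = 859.56.
Change = 859.56/876.45 − 1 = -0.0193.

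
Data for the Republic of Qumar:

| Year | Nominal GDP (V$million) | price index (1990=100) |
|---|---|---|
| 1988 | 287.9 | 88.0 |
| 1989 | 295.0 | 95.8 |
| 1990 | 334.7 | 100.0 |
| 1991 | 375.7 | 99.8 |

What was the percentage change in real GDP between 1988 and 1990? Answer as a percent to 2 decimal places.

Real GDP 1988 = 287.9/0.880 = 327.16.
Real GDP 1990 = 334.7/1.000 = 334.70.
Change = 334.70/327.16 − 1 = 0.0230.

2.30%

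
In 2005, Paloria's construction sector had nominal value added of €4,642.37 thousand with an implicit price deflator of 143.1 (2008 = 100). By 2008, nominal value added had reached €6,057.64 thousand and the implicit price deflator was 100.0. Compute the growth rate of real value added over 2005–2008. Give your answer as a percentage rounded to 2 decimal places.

Deflate each year: 2005 → 4642.37/1.431 = 3244.14; 2008 → 6057.64/1.000 = 6057.64.
So real value added changed by 6057.64/3244.14 − 1 = 0.8673, i.e. 86.73%.

86.73%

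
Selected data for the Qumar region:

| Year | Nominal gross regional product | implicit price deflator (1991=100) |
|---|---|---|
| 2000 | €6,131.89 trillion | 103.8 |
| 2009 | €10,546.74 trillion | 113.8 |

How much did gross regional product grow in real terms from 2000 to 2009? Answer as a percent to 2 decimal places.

56.88%

Deflate each year: 2000 → 6131.89/1.038 = 5907.41; 2009 → 10546.74/1.138 = 9267.79.
So real gross regional product changed by 9267.79/5907.41 − 1 = 0.5688, i.e. 56.88%.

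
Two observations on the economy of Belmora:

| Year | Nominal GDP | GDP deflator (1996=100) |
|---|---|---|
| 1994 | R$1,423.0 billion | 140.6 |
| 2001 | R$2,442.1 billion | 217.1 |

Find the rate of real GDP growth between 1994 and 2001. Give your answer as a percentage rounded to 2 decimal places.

11.14%

Real GDP 1994 = 1423.0 / 1.406 = 1012.09.
Real GDP 2001 = 2442.1 / 2.171 = 1124.87.
Real growth = 1124.87 / 1012.09 − 1 = 0.1114.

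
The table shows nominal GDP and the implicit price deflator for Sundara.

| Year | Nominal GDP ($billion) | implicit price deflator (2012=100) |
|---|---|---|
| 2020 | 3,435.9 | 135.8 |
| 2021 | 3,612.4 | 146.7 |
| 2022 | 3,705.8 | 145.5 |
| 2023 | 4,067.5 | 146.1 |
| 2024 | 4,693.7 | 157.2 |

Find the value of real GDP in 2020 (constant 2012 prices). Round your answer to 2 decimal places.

$2,530.12 billion

Real GDP 2020 = 3435.9 / 1.358 = 2530.12.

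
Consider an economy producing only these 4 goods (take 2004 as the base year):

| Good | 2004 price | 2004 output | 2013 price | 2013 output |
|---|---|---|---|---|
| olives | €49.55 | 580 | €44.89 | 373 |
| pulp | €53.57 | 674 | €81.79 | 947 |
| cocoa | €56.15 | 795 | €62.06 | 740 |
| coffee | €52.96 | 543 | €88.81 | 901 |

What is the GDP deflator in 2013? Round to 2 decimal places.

138.91

Nominal GDP 2013 = 44.89·373 + 81.79·947 + 62.06·740 + 88.81·901 = 220141.31.
Real GDP 2013 (at 2004 prices) = 49.55·373 + 53.57·947 + 56.15·740 + 52.96·901 = 158480.90.
Deflator = Nominal/Real × 100 = 220141.31/158480.90 × 100 = 138.907.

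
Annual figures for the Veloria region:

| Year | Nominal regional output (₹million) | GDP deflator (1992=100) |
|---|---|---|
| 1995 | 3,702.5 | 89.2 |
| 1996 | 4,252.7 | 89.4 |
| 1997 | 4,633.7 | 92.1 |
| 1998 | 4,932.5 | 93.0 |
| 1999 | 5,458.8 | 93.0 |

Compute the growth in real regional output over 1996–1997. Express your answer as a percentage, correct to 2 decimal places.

Real regional output 1996 = 4252.7/0.894 = 4756.94.
Real regional output 1997 = 4633.7/0.921 = 5031.16.
Change = 5031.16/4756.94 − 1 = 0.0576.

5.76%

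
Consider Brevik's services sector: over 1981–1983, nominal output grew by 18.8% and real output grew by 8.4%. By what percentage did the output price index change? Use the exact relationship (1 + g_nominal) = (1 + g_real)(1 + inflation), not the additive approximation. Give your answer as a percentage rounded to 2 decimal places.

9.59%

(1 + g_nom) = (1 + g_real)(1 + π), so π = 1.1880 / 1.0840 − 1 = 0.09594.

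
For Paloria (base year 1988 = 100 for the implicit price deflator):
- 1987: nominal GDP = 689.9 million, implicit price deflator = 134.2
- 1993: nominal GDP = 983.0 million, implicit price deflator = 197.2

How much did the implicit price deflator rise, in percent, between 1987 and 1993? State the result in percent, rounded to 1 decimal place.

Price-level change = 197.2 / 134.2 − 1 = 0.4694.

46.9%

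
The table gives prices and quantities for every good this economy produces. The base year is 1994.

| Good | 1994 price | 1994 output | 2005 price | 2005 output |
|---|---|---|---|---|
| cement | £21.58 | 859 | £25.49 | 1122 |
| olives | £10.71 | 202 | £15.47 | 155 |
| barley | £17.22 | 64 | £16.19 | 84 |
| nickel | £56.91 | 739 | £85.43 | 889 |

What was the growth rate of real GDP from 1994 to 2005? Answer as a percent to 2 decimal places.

22.01%

Real GDP 1994 = Nominal GDP 1994 = 21.58·859 + 10.71·202 + 17.22·64 + 56.91·739 = 63859.21.
Real GDP 2005 (at 1994 prices) = 21.58·1122 + 10.71·155 + 17.22·84 + 56.91·889 = 77912.28.
Real growth = 77912.28/63859.21 − 1 = 0.2201.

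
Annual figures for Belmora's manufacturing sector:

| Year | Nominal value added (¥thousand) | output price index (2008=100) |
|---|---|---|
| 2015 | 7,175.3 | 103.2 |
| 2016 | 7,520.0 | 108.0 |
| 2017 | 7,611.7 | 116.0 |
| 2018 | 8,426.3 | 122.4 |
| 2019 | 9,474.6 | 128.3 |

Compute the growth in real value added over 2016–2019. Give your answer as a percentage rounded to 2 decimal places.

Real value added 2016 = 7520.0/1.080 = 6962.96.
Real value added 2019 = 9474.6/1.283 = 7384.72.
Change = 7384.72/6962.96 − 1 = 0.0606.

6.06%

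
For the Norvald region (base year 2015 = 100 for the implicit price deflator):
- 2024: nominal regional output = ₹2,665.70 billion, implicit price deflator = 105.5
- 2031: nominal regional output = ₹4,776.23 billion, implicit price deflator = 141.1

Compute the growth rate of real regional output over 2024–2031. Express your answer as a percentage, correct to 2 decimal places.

33.97%

Deflate each year: 2024 → 2665.70/1.055 = 2526.73; 2031 → 4776.23/1.411 = 3385.00.
So real regional output changed by 3385.00/2526.73 − 1 = 0.3397, i.e. 33.97%.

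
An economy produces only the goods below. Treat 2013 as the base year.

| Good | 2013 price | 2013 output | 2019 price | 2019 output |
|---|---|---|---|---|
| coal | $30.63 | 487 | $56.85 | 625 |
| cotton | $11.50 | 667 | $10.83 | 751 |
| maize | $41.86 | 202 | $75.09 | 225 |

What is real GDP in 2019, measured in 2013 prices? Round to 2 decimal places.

Real GDP 2019 = Σ (p_2013 × q_2019) = 30.63·625 + 11.50·751 + 41.86·225 = 37198.75.

$37198.75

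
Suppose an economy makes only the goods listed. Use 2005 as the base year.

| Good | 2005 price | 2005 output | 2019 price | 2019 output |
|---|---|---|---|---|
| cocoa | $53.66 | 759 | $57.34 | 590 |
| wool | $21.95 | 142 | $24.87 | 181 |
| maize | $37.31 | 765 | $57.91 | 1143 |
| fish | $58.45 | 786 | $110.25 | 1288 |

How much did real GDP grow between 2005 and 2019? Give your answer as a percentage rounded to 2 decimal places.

29.78%

Real GDP 2005 = Nominal GDP 2005 = 53.66·759 + 21.95·142 + 37.31·765 + 58.45·786 = 118328.69.
Real GDP 2019 (at 2005 prices) = 53.66·590 + 21.95·181 + 37.31·1143 + 58.45·1288 = 153561.28.
Real growth = 153561.28/118328.69 − 1 = 0.2978.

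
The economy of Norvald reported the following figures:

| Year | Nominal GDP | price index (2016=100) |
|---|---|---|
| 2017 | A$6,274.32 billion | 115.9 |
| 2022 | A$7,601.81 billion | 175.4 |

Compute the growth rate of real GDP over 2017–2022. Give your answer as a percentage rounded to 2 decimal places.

-19.94%

Deflate each year: 2017 → 6274.32/1.159 = 5413.56; 2022 → 7601.81/1.754 = 4333.99.
So real GDP changed by 4333.99/5413.56 − 1 = -0.1994, i.e. -19.94%.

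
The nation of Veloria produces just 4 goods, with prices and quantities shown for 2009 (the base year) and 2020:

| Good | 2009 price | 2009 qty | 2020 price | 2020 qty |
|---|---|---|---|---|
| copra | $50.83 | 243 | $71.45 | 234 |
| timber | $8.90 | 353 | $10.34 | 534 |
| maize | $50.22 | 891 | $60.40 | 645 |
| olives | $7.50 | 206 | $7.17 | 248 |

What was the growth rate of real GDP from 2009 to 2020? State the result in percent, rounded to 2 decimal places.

-17.62%

Real GDP 2009 = Nominal GDP 2009 = 50.83·243 + 8.90·353 + 50.22·891 + 7.50·206 = 61784.41.
Real GDP 2020 (at 2009 prices) = 50.83·234 + 8.90·534 + 50.22·645 + 7.50·248 = 50898.72.
Real growth = 50898.72/61784.41 − 1 = -0.1762.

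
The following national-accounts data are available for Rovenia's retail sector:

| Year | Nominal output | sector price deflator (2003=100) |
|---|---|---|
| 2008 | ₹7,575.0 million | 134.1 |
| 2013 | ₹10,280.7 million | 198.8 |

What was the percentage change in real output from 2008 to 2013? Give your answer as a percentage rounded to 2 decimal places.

-8.45%

Real output 2008 = 7575.0 / 1.341 = 5648.77.
Real output 2013 = 10280.7 / 1.988 = 5171.38.
Real growth = 5171.38 / 5648.77 − 1 = -0.0845.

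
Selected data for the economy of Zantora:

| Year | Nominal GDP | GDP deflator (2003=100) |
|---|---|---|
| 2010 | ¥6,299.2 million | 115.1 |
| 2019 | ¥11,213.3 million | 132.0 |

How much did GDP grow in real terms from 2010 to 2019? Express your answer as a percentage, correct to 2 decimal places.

Real GDP 2010 = 6299.2 / 1.151 = 5472.81.
Real GDP 2019 = 11213.3 / 1.320 = 8494.92.
Real growth = 8494.92 / 5472.81 − 1 = 0.5522.

55.22%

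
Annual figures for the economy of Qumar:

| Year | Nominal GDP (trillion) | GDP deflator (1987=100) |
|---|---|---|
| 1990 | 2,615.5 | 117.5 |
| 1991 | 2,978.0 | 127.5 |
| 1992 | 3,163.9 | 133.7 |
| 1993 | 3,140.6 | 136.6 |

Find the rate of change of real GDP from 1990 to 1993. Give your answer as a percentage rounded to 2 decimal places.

3.29%

Real GDP 1990 = 2615.5/1.175 = 2225.96.
Real GDP 1993 = 3140.6/1.366 = 2299.12.
Change = 2299.12/2225.96 − 1 = 0.0329.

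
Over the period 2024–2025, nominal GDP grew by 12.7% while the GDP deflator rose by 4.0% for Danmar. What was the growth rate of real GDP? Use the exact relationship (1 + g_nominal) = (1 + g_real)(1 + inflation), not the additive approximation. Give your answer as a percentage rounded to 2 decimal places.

8.37%

(1 + g_nom) = (1 + g_real)(1 + π), so g_real = 1.1270 / 1.0400 − 1 = 0.08365.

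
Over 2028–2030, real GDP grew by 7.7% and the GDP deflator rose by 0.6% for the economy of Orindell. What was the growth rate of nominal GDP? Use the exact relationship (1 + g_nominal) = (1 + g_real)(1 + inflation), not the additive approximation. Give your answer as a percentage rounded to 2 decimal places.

(1 + g_nom) = (1 + g_real)(1 + π) = 1.0770 × 1.0060 = 1.08346.

8.35%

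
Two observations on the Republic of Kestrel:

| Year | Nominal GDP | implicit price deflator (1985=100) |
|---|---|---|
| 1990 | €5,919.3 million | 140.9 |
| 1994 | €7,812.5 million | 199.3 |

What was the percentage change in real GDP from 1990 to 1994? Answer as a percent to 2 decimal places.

-6.69%

Real GDP 1990 = 5919.3 / 1.409 = 4201.06.
Real GDP 1994 = 7812.5 / 1.993 = 3919.97.
Real growth = 3919.97 / 4201.06 − 1 = -0.0669.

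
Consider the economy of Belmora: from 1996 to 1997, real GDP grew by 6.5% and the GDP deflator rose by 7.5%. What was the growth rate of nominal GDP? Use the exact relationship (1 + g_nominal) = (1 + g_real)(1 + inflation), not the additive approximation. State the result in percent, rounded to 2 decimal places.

14.49%

(1 + g_nom) = (1 + g_real)(1 + π) = 1.0650 × 1.0750 = 1.14488.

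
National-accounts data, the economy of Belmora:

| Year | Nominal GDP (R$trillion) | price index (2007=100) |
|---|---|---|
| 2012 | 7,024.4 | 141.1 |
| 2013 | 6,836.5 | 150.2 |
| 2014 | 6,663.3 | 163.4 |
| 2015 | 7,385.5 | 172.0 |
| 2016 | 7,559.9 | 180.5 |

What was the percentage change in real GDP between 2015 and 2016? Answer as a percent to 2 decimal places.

-2.46%

Real GDP 2015 = 7385.5/1.720 = 4293.90.
Real GDP 2016 = 7559.9/1.805 = 4188.31.
Change = 4188.31/4293.90 − 1 = -0.0246.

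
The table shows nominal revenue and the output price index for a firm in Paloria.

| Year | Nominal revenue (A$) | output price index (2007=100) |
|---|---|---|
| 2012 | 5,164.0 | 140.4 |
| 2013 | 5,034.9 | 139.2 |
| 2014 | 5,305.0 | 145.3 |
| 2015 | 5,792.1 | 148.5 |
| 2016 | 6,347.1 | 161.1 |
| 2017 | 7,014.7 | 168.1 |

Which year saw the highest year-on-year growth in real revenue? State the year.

2015

2013: real = 5034.9/1.392 = 3617.03; growth vs 2012 (3678.06) = -1.66%.
2014: real = 5305.0/1.453 = 3651.07; growth vs 2013 (3617.03) = 0.94%.
2015: real = 5792.1/1.485 = 3900.40; growth vs 2014 (3651.07) = 6.83%.
2016: real = 6347.1/1.611 = 3939.85; growth vs 2015 (3900.40) = 1.01%.
2017: real = 7014.7/1.681 = 4172.93; growth vs 2016 (3939.85) = 5.92%.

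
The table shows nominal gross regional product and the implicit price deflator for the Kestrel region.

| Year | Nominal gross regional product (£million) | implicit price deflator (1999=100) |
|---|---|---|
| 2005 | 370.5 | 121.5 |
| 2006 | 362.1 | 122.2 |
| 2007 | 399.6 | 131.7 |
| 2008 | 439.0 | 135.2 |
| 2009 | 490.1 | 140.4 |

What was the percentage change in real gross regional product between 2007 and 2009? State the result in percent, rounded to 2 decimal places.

15.05%

Real gross regional product 2007 = 399.6/1.317 = 303.42.
Real gross regional product 2009 = 490.1/1.404 = 349.07.
Change = 349.07/303.42 − 1 = 0.1505.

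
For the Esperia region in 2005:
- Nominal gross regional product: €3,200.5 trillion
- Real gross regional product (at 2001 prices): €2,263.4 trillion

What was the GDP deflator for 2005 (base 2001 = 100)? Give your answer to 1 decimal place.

GDP deflator = (Nominal / Real) × 100 = 3200.5 / 2263.4 × 100 = 141.40.

141.4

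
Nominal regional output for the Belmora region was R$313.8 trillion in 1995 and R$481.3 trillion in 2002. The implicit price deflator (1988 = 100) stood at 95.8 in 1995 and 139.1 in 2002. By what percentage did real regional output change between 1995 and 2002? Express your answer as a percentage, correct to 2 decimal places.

5.63%

Deflate each year: 1995 → 313.8/0.958 = 327.56; 2002 → 481.3/1.391 = 346.01.
So real regional output changed by 346.01/327.56 − 1 = 0.0563, i.e. 5.63%.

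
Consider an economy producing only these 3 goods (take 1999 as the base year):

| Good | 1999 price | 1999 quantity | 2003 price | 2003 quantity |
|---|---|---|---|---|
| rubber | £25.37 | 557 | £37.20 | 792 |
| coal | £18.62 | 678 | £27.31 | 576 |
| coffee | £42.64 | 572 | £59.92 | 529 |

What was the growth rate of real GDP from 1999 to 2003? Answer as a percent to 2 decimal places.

Real GDP 1999 = Nominal GDP 1999 = 25.37·557 + 18.62·678 + 42.64·572 = 51145.53.
Real GDP 2003 (at 1999 prices) = 25.37·792 + 18.62·576 + 42.64·529 = 53374.72.
Real growth = 53374.72/51145.53 − 1 = 0.0436.

4.36%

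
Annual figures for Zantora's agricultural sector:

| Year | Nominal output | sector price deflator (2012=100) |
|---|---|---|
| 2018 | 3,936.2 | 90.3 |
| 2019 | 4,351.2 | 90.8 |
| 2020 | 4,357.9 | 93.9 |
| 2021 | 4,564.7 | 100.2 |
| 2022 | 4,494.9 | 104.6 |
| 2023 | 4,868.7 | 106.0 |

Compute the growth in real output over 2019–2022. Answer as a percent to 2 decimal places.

Real output 2019 = 4351.2/0.908 = 4792.07.
Real output 2022 = 4494.9/1.046 = 4297.23.
Change = 4297.23/4792.07 − 1 = -0.1033.

-10.33%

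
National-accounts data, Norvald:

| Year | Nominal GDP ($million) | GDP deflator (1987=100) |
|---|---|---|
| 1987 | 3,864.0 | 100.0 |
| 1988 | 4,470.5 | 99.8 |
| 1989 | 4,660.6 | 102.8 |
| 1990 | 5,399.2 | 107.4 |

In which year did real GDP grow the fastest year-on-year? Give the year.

1988: real = 4470.5/0.998 = 4479.46; growth vs 1987 (3864.00) = 15.93%.
1989: real = 4660.6/1.028 = 4533.66; growth vs 1988 (4479.46) = 1.21%.
1990: real = 5399.2/1.074 = 5027.19; growth vs 1989 (4533.66) = 10.89%.

1988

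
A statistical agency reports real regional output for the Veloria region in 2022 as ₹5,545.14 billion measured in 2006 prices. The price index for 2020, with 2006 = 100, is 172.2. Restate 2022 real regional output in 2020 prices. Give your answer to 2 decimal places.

Real regional output in 2020 prices = Real regional output in 2006 prices × (P_2020/P_2006) = 5545.14 × 1.722 = 9548.73.

₹9,548.73 billion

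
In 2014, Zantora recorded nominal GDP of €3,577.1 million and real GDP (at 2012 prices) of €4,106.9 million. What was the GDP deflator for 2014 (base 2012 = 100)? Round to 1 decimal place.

87.1

GDP deflator = (Nominal / Real) × 100 = 3577.1 / 4106.9 × 100 = 87.10.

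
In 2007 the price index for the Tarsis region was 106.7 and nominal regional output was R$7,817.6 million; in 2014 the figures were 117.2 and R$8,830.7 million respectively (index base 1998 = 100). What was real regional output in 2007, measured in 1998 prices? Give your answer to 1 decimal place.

Real regional output = Nominal / (price index/100) = 7817.6 / 1.067 = 7326.71.

R$7,326.7 million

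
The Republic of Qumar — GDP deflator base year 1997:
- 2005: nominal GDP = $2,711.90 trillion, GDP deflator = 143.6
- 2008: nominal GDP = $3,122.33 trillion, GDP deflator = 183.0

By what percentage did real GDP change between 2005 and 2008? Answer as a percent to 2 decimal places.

-9.65%

Real GDP 2005 = 2711.90 / 1.436 = 1888.51.
Real GDP 2008 = 3122.33 / 1.830 = 1706.19.
Real growth = 1706.19 / 1888.51 − 1 = -0.0965.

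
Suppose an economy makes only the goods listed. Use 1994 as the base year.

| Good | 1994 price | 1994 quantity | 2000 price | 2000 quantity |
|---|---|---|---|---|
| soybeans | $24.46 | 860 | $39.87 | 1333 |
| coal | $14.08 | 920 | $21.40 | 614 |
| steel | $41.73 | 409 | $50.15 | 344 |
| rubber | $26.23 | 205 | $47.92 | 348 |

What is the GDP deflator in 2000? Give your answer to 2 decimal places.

154.81

Nominal GDP 2000 = 39.87·1333 + 21.40·614 + 50.15·344 + 47.92·348 = 100214.07.
Real GDP 2000 (at 1994 prices) = 24.46·1333 + 14.08·614 + 41.73·344 + 26.23·348 = 64733.46.
Deflator = Nominal/Real × 100 = 100214.07/64733.46 × 100 = 154.810.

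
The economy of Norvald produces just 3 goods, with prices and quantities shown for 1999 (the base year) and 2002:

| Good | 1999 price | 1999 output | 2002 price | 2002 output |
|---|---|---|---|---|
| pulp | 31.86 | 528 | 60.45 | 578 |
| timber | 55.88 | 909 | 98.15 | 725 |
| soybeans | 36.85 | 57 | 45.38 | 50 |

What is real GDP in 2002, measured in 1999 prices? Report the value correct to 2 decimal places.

Real GDP 2002 = Σ (p_1999 × q_2002) = 31.86·578 + 55.88·725 + 36.85·50 = 60770.58.

60770.58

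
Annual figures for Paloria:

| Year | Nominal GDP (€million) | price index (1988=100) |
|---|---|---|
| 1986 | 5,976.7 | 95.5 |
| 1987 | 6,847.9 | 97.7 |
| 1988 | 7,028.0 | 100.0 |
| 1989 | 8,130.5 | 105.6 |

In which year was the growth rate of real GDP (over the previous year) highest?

1987: real = 6847.9/0.977 = 7009.11; growth vs 1986 (6258.32) = 12.00%.
1988: real = 7028.0/1.000 = 7028.00; growth vs 1987 (7009.11) = 0.27%.
1989: real = 8130.5/1.056 = 7699.34; growth vs 1988 (7028.00) = 9.55%.

1987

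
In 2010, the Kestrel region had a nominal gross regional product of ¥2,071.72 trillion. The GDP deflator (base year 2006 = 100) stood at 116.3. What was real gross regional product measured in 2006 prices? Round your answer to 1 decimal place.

Real gross regional product = Nominal / (GDP deflator/100) = 2071.72 / 1.163 = 1781.36.

¥1,781.4 trillion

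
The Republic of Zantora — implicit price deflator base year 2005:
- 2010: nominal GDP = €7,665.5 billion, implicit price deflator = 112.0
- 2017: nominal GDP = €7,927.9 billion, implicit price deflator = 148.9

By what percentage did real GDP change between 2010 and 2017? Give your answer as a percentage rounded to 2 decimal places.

Real GDP 2010 = 7665.5 / 1.120 = 6844.20.
Real GDP 2017 = 7927.9 / 1.489 = 5324.31.
Real growth = 5324.31 / 6844.20 − 1 = -0.2221.

-22.21%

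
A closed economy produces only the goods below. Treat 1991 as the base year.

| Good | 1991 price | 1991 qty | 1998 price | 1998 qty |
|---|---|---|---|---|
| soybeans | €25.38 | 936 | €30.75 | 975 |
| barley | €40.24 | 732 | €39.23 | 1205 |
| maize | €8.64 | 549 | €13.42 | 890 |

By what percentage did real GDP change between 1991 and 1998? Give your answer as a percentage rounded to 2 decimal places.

Real GDP 1991 = Nominal GDP 1991 = 25.38·936 + 40.24·732 + 8.64·549 = 57954.72.
Real GDP 1998 (at 1991 prices) = 25.38·975 + 40.24·1205 + 8.64·890 = 80924.30.
Real growth = 80924.30/57954.72 − 1 = 0.3963.

39.63%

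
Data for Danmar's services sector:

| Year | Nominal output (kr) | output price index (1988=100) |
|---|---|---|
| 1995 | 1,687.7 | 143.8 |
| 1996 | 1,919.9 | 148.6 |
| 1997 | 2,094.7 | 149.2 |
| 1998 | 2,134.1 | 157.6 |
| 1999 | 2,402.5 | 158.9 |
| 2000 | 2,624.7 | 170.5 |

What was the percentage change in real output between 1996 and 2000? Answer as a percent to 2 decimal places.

Real output 1996 = 1919.9/1.486 = 1291.99.
Real output 2000 = 2624.7/1.705 = 1539.41.
Change = 1539.41/1291.99 − 1 = 0.1915.

19.15%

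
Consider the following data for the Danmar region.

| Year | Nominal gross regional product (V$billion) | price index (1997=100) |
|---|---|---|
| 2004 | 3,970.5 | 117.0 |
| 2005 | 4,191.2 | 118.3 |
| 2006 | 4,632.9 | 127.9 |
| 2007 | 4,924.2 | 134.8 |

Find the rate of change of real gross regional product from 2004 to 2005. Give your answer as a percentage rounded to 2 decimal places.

Real gross regional product 2004 = 3970.5/1.170 = 3393.59.
Real gross regional product 2005 = 4191.2/1.183 = 3542.86.
Change = 3542.86/3393.59 − 1 = 0.0440.

4.40%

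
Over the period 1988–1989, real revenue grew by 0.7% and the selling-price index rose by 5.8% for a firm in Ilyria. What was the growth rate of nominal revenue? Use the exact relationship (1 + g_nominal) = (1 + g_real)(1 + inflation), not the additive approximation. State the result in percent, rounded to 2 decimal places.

(1 + g_nom) = (1 + g_real)(1 + π) = 1.0070 × 1.0580 = 1.06541.

6.54%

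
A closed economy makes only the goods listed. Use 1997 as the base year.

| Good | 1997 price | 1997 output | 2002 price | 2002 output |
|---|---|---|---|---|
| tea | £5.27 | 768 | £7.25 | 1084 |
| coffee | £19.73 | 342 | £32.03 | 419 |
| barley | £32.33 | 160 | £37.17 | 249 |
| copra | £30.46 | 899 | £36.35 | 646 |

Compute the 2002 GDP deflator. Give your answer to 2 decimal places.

129.52

Nominal GDP 2002 = 7.25·1084 + 32.03·419 + 37.17·249 + 36.35·646 = 54017.00.
Real GDP 2002 (at 1997 prices) = 5.27·1084 + 19.73·419 + 32.33·249 + 30.46·646 = 41706.88.
Deflator = Nominal/Real × 100 = 54017.00/41706.88 × 100 = 129.516.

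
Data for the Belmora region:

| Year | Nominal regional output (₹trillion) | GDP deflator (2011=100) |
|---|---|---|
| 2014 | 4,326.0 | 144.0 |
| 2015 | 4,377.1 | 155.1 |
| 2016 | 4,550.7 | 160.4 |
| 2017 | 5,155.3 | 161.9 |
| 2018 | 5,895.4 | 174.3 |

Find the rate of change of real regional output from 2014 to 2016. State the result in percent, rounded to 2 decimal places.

Real regional output 2014 = 4326.0/1.440 = 3004.17.
Real regional output 2016 = 4550.7/1.604 = 2837.09.
Change = 2837.09/3004.17 − 1 = -0.0556.

-5.56%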